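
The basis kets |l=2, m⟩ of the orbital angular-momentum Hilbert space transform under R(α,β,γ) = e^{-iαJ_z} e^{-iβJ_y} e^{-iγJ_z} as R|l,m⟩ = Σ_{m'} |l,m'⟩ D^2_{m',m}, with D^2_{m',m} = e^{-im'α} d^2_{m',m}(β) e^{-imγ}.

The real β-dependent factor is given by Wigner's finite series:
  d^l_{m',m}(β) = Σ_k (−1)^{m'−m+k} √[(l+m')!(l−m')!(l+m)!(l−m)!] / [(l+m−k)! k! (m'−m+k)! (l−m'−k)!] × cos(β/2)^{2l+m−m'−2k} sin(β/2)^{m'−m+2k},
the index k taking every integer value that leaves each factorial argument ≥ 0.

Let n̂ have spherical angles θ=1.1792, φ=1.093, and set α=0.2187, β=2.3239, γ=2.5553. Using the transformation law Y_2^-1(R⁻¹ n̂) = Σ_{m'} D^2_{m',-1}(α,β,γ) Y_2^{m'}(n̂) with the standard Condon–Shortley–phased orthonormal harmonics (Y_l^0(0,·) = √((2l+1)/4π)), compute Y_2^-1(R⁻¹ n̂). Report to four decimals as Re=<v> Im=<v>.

Re=0.1275 Im=0.0281

Need the full column D^2_{m',-1} for m'=−2..2 at α=0.2187, β=2.3239, γ=2.5553.
cos(β/2)=0.397551, sin(β/2)=0.917580
d^2_{-2,-1}: single k=1 term ⇒ +0.115306;  D = -0.114030+0.017105i
d^2_{-1,-1}: k∈[0..1] ⇒ +0.024979 -0.399204 = -0.374225;  D = +0.349225-0.134485i
d^2_{0,-1}: k∈[0..1] ⇒ -0.141221 +0.752316 = +0.611096;  D = -0.509041+0.338105i
d^2_{1,-1}: k∈[0..1] ⇒ +0.399204 -0.708885 = -0.309681;  D = +0.214645-0.223226i
d^2_{2,-1}: single k=0 term ⇒ -0.614264;  D = +0.319550-0.524602i
Y_2^{m'}(θ=1.1792,φ=1.093) and Σ D·Y over m':
  (-0.1140+0.0171i)·(-0.1905-0.2695i)  (+0.3492-0.1345i)·(+0.1253-0.2420i)  (-0.5090+0.3381i)·(-0.1776+0.0000i)  (+0.2146-0.2232i)·(-0.1253-0.2420i)  (+0.3195-0.5246i)·(-0.1905+0.2695i)
Y_2^-1(R⁻¹ n̂) = +0.127531+0.028127i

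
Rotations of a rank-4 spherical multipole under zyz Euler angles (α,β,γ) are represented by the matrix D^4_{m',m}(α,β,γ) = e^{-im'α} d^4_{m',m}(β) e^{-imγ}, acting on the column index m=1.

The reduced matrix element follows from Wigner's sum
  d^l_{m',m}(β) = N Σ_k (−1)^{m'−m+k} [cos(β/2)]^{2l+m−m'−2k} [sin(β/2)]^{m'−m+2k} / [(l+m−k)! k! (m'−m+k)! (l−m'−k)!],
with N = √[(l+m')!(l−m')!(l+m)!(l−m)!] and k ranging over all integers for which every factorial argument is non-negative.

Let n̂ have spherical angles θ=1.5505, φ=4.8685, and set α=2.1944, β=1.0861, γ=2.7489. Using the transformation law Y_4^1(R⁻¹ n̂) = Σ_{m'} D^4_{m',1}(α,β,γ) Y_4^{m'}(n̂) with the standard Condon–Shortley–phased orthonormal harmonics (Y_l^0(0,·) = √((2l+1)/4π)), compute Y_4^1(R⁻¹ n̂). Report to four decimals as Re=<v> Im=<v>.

Need the full column D^4_{m',1} for m'=−4..4 at α=2.1944, β=1.0861, γ=2.7489.
cos(β/2)=0.856137, sin(β/2)=0.516750
d^4_{-4,1}: single k=5 term ⇒ +0.173031;  D = +0.167458-0.043560i
d^4_{-3,1}: k∈[4..5] ⇒ +0.506771 -0.110774 = +0.395997;  D = -0.304728-0.252893i
d^4_{-2,1}: k∈[3..5] ⇒ +0.897575 -0.490497 +0.035739 = +0.442817;  D = -0.030576+0.441760i
d^4_{-1,1}: k∈[2..5] ⇒ +1.051523 -1.149249 +0.209343 -0.005084 = +0.106532;  D = +0.090570-0.056091i
d^4_{0,1}: k∈[1..4] ⇒ +0.779106 -1.703029 +0.620435 -0.037672 = -0.341160;  D = +0.315192+0.130554i
d^4_{1,1}: k∈[0..3] ⇒ +0.288632 -1.577284 +1.149249 -0.139562 = -0.278965;  D = -0.063845-0.271561i
d^4_{2,1}: k∈[0..2] ⇒ -0.739125 +1.346362 -0.326998 = +0.280240;  D = +0.184001-0.211371i
d^4_{3,1}: k∈[0..1] ⇒ +0.834620 -0.506771 = +0.327849;  D = -0.326442-0.030341i
d^4_{4,1}: single k=0 term ⇒ -0.474952;  D = -0.240483-0.409570i
Y_4^{m'}(θ=1.5505,φ=4.8685) and Σ D·Y over m':
  (+0.1675-0.0436i)·(+0.3587-0.2585i)  (-0.3047-0.2529i)·(-0.0115-0.0227i)  (-0.0306+0.4418i)·(+0.3173-0.1024i)  (+0.0906-0.0561i)·(-0.0045-0.0284i)  (+0.3152+0.1306i)·(+0.3161+0.0000i)  (-0.0638-0.2716i)·(+0.0045-0.0284i)  (+0.1840-0.2114i)·(+0.3173+0.1024i)  (-0.3264-0.0303i)·(+0.0115-0.0227i)  (-0.2405-0.4096i)·(+0.3587+0.2585i)
Y_4^1(R⁻¹ n̂) = +0.266945-0.116541i

Re=0.2669 Im=-0.1165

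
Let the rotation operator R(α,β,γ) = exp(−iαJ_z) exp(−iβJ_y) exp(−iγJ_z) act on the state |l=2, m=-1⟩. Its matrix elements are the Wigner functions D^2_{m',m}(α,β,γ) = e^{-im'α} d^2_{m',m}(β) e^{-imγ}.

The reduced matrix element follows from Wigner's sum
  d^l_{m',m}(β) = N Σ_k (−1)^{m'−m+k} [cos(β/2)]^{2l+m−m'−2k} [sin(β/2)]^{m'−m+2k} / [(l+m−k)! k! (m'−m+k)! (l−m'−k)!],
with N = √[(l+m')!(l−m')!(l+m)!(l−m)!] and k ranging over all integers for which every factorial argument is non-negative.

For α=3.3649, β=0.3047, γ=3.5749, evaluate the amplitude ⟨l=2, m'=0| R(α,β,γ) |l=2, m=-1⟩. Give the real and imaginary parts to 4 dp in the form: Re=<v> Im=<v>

Re=0.3181 Im=0.1472

Split into d^2_{0,-1}(β=0.3047) × two z-phases.
Half-angle: c=0.988417, s=0.151761. N=√(2·2·1·6)=4.898979
The bounds max(0,m−m')=0 and min(l+m,l−m')=1 give 2 terms
  k=0: (−1)^1·4.8990/(2)·0.9884^3·0.1518^1 = -0.358970
  k=1: (−1)^2·4.8990/(2)·0.9884^1·0.1518^3 = +0.008463
d^2_{0,-1}(0.3047) = -0.358970 +0.008463 = -0.350507
D = (+1.000000+0.000000i)·(-0.350507)·(-0.907582-0.419875i) = +0.318114+0.147169i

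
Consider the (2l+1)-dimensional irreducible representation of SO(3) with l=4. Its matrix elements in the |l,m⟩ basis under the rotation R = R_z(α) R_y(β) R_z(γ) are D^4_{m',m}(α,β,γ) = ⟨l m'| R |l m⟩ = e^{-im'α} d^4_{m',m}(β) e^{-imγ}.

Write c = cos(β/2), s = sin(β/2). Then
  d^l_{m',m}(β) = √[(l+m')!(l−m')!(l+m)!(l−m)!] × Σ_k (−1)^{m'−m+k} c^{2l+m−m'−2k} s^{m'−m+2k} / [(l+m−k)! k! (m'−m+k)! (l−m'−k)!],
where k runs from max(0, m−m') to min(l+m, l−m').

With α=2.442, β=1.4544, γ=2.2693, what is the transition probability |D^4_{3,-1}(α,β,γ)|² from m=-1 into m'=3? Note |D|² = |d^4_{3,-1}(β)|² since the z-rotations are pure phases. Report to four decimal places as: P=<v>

P=0.1784

Split into d^4_{3,-1}(β=1.4544) × two z-phases.
c=cos(1.4544/2)=0.747039, s=sin(1.4544/2)=0.664781; N=√[5040·1·6·120]=1904.940944
Admissible k: 0..1 (factorial args all ≥0)
  k=0: (−1)^4·1904.9409/(144)·0.7470^4·0.6648^4 = +0.804646
  k=1: (−1)^5·1904.9409/(240)·0.7470^2·0.6648^6 = -0.382319
d^4_{3,-1}(1.4544) = +0.804646 -0.382319 = +0.422326
|D^4_{3,-1}|² = |d^4_{3,-1}(β)|² = (+0.422326)² = 0.178359 (the z-rotation phases have unit modulus)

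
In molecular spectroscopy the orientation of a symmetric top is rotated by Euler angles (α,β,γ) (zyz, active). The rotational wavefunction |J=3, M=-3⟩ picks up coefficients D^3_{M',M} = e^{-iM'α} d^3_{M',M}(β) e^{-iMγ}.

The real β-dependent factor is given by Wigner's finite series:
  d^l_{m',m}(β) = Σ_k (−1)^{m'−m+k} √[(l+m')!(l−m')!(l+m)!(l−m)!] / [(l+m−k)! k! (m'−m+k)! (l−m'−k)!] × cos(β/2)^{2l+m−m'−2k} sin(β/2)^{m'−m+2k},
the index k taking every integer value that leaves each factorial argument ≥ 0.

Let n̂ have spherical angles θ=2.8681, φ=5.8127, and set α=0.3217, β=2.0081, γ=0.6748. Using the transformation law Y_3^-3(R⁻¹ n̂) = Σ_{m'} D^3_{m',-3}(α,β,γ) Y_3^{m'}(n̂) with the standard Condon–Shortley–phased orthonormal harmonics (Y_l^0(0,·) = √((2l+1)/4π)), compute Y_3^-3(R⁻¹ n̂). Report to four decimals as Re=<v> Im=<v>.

Need the full column D^3_{m',-3} for m'=−3..3 at α=0.3217, β=2.0081, γ=0.6748.
cos(β/2)=0.536890, sin(β/2)=0.843652
d^3_{-3,-3}: single k=0 term ⇒ +0.023950;  D = -0.023674+0.003629i
d^3_{-2,-3}: single k=0 term ⇒ -0.092186;  D = +0.082031-0.042061i
d^3_{-1,-3}: single k=0 term ⇒ +0.229041;  D = -0.160314+0.163583i
d^3_{0,-3}: single k=0 term ⇒ -0.415586;  D = +0.182113-0.373560i
d^3_{1,-3}: single k=0 term ⇒ +0.565549;  D = -0.074382+0.560636i
d^3_{2,-3}: single k=0 term ⇒ -0.562054;  D = -0.106037-0.551961i
d^3_{3,-3}: single k=0 term ⇒ +0.360563;  D = +0.176489+0.314416i
Y_3^{m'}(θ=2.8681,φ=5.8127) and Σ D·Y over m':
  (-0.0237+0.0036i)·(+0.0013+0.0081i)  (+0.0820-0.0421i)·(-0.0423-0.0580i)  (-0.1603+0.1636i)·(+0.2828+0.1438i)  (+0.1821-0.3736i)·(-0.5876+0.0000i)  (-0.0744+0.5606i)·(-0.2828+0.1438i)  (-0.1060-0.5520i)·(-0.0423+0.0580i)  (+0.1765+0.3144i)·(-0.0013+0.0081i)
Y_3^-3(R⁻¹ n̂) = -0.207730+0.088464i

Re=-0.2077 Im=0.0885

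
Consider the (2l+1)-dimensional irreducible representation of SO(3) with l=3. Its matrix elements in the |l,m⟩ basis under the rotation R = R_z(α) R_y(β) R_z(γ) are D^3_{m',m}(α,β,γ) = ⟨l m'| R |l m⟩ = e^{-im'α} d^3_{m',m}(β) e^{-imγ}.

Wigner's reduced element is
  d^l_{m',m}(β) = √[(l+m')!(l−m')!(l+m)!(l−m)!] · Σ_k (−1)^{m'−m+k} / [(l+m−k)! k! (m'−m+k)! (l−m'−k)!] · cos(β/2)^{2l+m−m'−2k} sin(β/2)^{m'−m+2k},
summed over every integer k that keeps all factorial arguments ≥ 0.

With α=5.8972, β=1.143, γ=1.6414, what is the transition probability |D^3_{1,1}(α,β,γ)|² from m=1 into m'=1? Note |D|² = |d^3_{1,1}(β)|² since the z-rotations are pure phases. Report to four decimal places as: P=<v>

P=0.2061

Split into d^3_{1,1}(β=1.143) × two z-phases.
c=cos(1.143/2)=0.841091, s=sin(1.143/2)=0.540894; N=√[24·2·24·2]=48.000000
Admissible k: 0..2 (factorial args all ≥0)
  k=0: (−1)^0·48.0000/(48)·0.8411^6·0.5409^0 = +0.354043
  k=1: (−1)^1·48.0000/(6)·0.8411^4·0.5409^2 = -1.171348
  k=2: (−1)^2·48.0000/(8)·0.8411^2·0.5409^4 = +0.363318
d^3_{1,1}(1.143) = +0.354043 -1.171348 +0.363318 = -0.453987
|D^3_{1,1}|² = |d^3_{1,1}(β)|² = (-0.453987)² = 0.206104 (the z-rotation phases have unit modulus)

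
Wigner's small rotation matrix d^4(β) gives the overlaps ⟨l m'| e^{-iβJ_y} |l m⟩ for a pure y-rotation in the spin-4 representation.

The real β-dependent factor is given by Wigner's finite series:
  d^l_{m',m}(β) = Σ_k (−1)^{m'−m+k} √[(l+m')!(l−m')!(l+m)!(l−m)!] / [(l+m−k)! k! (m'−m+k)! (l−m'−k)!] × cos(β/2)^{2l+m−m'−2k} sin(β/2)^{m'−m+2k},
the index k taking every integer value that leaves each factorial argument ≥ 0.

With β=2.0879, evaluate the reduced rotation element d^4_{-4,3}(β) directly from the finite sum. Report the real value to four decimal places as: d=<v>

d=0.5128

d^4_{-4,3}(β=2.0879) via Wigner's sum:
c=cos(2.0879/2)=0.502810, s=sin(2.0879/2)=0.864397; N=√[1·40320·5040·1]=14255.272709
k∈{7} keeps every argument non-negative
  k=7: (−1)^0·14255.2727/(5040)·0.5028^1·0.8644^7 = +0.512793
d^4_{-4,3}(2.0879) = +0.512793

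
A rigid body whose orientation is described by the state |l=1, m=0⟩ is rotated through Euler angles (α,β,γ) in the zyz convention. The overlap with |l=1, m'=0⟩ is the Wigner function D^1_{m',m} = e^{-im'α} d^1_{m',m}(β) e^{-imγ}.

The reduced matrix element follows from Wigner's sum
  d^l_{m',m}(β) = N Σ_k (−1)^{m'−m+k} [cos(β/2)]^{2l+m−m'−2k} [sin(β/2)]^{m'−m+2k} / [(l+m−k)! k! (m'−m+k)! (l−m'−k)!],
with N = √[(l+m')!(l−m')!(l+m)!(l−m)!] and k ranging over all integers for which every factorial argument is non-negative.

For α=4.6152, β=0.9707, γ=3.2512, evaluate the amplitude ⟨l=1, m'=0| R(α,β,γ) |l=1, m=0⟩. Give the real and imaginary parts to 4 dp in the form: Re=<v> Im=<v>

First d^1_{0,0}(β=0.9707), then the phase factors e^{-i(0)α} and e^{-i(0)γ}:
Half-angle: c=0.884512, s=0.466518. N=√(1·1·1·1)=1.000000
k: max(0,(0)−(0))=0 … min(1+(0),1−(0))=1
  k=0: (−1)^0·1.0000/(1)·0.8845^2·0.4665^0 = +0.782361
  k=1: (−1)^1·1.0000/(1)·0.8845^0·0.4665^2 = -0.217639
d^1_{0,0}(0.9707) = +0.782361 -0.217639 = +0.564722
D = (+1.000000+0.000000i)·(+0.564722)·(+1.000000+0.000000i) = +0.564722+0.000000i

Re=0.5647 Im=0.0000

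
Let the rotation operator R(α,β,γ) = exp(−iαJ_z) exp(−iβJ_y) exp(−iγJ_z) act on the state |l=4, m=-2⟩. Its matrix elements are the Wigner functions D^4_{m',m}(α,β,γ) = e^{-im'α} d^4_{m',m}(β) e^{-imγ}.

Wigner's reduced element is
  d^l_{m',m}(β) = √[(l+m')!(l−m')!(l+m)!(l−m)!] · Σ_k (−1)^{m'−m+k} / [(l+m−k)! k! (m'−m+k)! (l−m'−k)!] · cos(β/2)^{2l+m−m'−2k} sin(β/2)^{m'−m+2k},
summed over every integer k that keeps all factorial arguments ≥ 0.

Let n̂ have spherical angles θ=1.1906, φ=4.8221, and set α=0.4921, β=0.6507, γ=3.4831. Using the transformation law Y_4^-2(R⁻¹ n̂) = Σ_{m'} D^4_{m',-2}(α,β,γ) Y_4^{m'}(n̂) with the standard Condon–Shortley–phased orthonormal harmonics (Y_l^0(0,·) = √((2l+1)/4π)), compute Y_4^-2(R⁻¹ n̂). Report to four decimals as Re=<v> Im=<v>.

Re=-0.0517 Im=0.3109

Need the full column D^4_{m',-2} for m'=−4..4 at α=0.4921, β=0.6507, γ=3.4831.
cos(β/2)=0.947539, sin(β/2)=0.319640
d^4_{-4,-2}: single k=2 term ⇒ +0.391277;  D = -0.345204+0.184207i
d^4_{-3,-2}: k∈[1..2] ⇒ +0.820172 -0.279999 = +0.540174;  D = -0.299866+0.449297i
d^4_{-2,-2}: k∈[0..2] ⇒ +0.649795 -0.887334 +0.126219 = -0.111319;  D = +0.010717-0.110802i
d^4_{-1,-2}: k∈[0..2] ⇒ -0.929988 +0.529147 -0.040143 = -0.440984;  D = -0.169972-0.406911i
d^4_{0,-2}: k∈[0..2] ⇒ +0.701499 -0.212875 +0.009084 = +0.497708;  D = +0.386059+0.314121i
d^4_{1,-2}: k∈[0..2] ⇒ -0.352765 +0.060215 -0.001370 = -0.293920;  D = -0.288580-0.055773i
d^4_{2,-2}: k∈[0..2] ⇒ +0.126219 -0.011491 +0.000109 = +0.114838;  D = +0.109668-0.034067i
d^4_{3,-2}: k∈[0..1] ⇒ -0.031863 +0.001209 = -0.030654;  D = -0.021504+0.021846i
d^4_{4,-2}: single k=0 term ⇒ +0.005067;  D = +0.001427-0.004862i
Y_4^{m'}(θ=1.1906,φ=4.8221) and Σ D·Y over m':
  (-0.3452+0.1842i)·(+0.2979-0.1398i)  (-0.2999+0.4493i)·(-0.1202-0.3520i)  (+0.0107-0.1108i)·(+0.0101-0.0023i)  (-0.1700-0.4069i)·(-0.0363-0.3299i)  (+0.3861+0.3141i)·(-0.0495+0.0000i)  (-0.2886-0.0558i)·(+0.0363-0.3299i)  (+0.1097-0.0341i)·(+0.0101+0.0023i)  (-0.0215+0.0218i)·(+0.1202-0.3520i)  (+0.0014-0.0049i)·(+0.2979+0.1398i)
Y_4^-2(R⁻¹ n̂) = -0.051691+0.310868i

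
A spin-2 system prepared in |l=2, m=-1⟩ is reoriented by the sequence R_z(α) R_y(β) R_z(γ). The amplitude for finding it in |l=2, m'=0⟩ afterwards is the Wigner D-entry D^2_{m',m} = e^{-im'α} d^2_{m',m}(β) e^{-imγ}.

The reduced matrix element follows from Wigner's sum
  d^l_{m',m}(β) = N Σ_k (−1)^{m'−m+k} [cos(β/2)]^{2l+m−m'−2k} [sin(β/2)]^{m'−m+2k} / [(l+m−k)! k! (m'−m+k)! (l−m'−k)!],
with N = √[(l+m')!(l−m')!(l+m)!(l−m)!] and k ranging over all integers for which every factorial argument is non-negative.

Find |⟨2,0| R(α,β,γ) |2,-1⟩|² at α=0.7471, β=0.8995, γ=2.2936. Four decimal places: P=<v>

Split into d^2_{0,-1}(β=0.8995) × two z-phases.
Half-angle: c=0.900556, s=0.434740. N=√(2·2·1·6)=4.898979
k: max(0,(-1)−(0))=0 … min(2+(-1),2−(0))=1
  k=0: (−1)^1·4.8990/(2)·0.9006^3·0.4347^1 = -0.777746
  k=1: (−1)^2·4.8990/(2)·0.9006^1·0.4347^3 = +0.181249
d^2_{0,-1}(0.8995) = -0.777746 +0.181249 = -0.596496
|D^2_{0,-1}|² = |d^2_{0,-1}(β)|² = (-0.596496)² = 0.355808 (the z-rotation phases have unit modulus)

P=0.3558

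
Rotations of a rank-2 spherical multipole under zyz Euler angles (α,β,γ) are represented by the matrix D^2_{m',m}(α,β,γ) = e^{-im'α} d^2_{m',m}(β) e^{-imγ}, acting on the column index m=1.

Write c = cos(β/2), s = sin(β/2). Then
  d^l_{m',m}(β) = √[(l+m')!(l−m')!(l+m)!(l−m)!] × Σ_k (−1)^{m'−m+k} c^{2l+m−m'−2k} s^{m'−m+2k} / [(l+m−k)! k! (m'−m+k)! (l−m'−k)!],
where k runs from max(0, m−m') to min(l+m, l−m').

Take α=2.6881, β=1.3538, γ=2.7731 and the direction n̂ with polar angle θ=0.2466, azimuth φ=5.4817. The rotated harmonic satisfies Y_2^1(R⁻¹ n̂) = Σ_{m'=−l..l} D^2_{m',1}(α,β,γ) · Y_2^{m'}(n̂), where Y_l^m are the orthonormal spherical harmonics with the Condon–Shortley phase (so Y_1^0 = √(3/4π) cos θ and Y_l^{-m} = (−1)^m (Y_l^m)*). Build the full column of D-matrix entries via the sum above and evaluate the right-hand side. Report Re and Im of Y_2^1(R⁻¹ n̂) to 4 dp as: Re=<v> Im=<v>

Need the full column D^2_{m',1} for m'=−2..2 at α=2.6881, β=1.3538, γ=2.7731.
cos(β/2)=0.779518, sin(β/2)=0.626380
d^2_{-2,1}: single k=3 term ⇒ +0.383150;  D = -0.328928+0.196496i
d^2_{-1,1}: k∈[2..3] ⇒ +0.715235 -0.153940 = +0.561296;  D = +0.559269-0.047653i
d^2_{0,1}: k∈[1..2] ⇒ +0.726762 -0.469261 = +0.257501;  D = -0.240215-0.092754i
d^2_{1,1}: k∈[0..1] ⇒ +0.369237 -0.715235 = -0.345998;  D = -0.235545-0.253443i
d^2_{2,1}: single k=0 term ⇒ -0.593398;  D = +0.172705+0.567710i
Y_2^{m'}(θ=0.2466,φ=5.4817) and Σ D·Y over m':
  (-0.3289+0.1965i)·(-0.0007+0.0230i)  (+0.5593-0.0477i)·(+0.1272+0.1314i)  (-0.2402-0.0928i)·(+0.5744+0.0000i)  (-0.2355-0.2534i)·(-0.1272+0.1314i)  (+0.1727+0.5677i)·(-0.0007-0.0230i)
Y_2^1(R⁻¹ n̂) = +0.011349+0.003327i

Re=0.0113 Im=0.0033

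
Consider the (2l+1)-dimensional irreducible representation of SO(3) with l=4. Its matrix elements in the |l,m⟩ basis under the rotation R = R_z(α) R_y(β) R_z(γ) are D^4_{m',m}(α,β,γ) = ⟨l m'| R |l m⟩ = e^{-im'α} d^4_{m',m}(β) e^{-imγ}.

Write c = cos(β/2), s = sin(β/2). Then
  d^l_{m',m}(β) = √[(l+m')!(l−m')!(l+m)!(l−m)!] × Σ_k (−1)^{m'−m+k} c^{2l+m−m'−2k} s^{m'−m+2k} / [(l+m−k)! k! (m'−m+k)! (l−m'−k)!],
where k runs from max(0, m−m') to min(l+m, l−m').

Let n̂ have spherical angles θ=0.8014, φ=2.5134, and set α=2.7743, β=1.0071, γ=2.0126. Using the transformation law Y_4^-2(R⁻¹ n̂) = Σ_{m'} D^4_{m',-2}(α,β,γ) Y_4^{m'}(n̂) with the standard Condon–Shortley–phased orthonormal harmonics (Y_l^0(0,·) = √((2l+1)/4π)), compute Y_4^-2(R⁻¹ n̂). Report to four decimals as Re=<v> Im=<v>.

Need the full column D^4_{m',-2} for m'=−4..4 at α=2.7743, β=1.0071, γ=2.0126.
cos(β/2)=0.875875, sin(β/2)=0.482538
d^4_{-4,-2}: single k=2 term ⇒ +0.556282;  D = -0.463606+0.307440i
d^4_{-3,-2}: k∈[1..2] ⇒ +0.713988 -0.650115 = +0.063872;  D = +0.062357-0.013831i
d^4_{-2,-2}: k∈[0..2] ⇒ +0.346368 -1.261529 +0.478614 = -0.436547;  D = +0.431708+0.064815i
d^4_{-1,-2}: k∈[0..2] ⇒ -0.809586 +1.228603 -0.248599 = +0.170418;  D = +0.148203+0.084132i
d^4_{0,-2}: k∈[0..2] ⇒ +0.997326 -0.807206 +0.091874 = +0.281994;  D = -0.178888-0.217991i
d^4_{1,-2}: k∈[0..2] ⇒ -0.819068 +0.372898 -0.022636 = -0.468806;  D = -0.147425-0.445023i
d^4_{2,-2}: k∈[0..2] ⇒ +0.478614 -0.116213 +0.002939 = +0.365341;  D = +0.017309-0.364931i
d^4_{3,-2}: k∈[0..1] ⇒ -0.197319 +0.019963 = -0.177356;  D = +0.071458-0.162324i
d^4_{4,-2}: single k=0 term ⇒ +0.051245;  D = +0.036112-0.036359i
Y_4^{m'}(θ=0.8014,φ=2.5134) and Σ D·Y over m':
  (-0.4636+0.3074i)·(-0.0953+0.0693i)  (+0.0624-0.0138i)·(+0.0996-0.3070i)  (+0.4317+0.0648i)·(+0.1275+0.3920i)  (+0.1482+0.0841i)·(-0.0742-0.0539i)  (-0.1789-0.2180i)·(-0.3513+0.0000i)  (-0.1474-0.4450i)·(+0.0742-0.0539i)  (+0.0173-0.3649i)·(+0.1275-0.3920i)  (+0.0715-0.1623i)·(-0.0996-0.3070i)  (+0.0361-0.0364i)·(-0.0953-0.0693i)
Y_4^-2(R⁻¹ n̂) = -0.127849+0.074701i

Re=-0.1278 Im=0.0747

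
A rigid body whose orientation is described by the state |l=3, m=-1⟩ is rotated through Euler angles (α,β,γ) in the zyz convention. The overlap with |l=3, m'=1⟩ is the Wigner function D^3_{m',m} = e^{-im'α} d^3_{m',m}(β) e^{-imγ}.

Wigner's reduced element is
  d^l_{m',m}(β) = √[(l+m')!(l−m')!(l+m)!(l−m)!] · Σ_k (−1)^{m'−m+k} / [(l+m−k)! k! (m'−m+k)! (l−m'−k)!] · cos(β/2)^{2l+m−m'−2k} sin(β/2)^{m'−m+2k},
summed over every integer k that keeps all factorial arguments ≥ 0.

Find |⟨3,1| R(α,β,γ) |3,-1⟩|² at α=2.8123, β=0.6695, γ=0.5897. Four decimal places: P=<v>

D^3_{1,-1}(2.8123,0.6695,0.5897) = e^{-i·1·2.8123}·d^3_{1,-1}(0.6695)·e^{-i·-1·0.5897}. Compute d first:
Half-angle: c=0.944492, s=0.328533. N=√(24·2·2·24)=48.000000
The bounds max(0,m−m')=0 and min(l+m,l−m')=2 give 3 terms
  k=0: (−1)^2·48.0000/(8)·0.9445^4·0.3285^2 = +0.515351
  k=1: (−1)^3·48.0000/(6)·0.9445^2·0.3285^4 = -0.083139
  k=2: (−1)^4·48.0000/(48)·0.9445^0·0.3285^6 = +0.001257
d^3_{1,-1}(0.6695) = +0.515351 -0.083139 +0.001257 = +0.433470
|D^3_{1,-1}|² = |d^3_{1,-1}(β)|² = (+0.433470)² = 0.187896 (the z-rotation phases have unit modulus)

P=0.1879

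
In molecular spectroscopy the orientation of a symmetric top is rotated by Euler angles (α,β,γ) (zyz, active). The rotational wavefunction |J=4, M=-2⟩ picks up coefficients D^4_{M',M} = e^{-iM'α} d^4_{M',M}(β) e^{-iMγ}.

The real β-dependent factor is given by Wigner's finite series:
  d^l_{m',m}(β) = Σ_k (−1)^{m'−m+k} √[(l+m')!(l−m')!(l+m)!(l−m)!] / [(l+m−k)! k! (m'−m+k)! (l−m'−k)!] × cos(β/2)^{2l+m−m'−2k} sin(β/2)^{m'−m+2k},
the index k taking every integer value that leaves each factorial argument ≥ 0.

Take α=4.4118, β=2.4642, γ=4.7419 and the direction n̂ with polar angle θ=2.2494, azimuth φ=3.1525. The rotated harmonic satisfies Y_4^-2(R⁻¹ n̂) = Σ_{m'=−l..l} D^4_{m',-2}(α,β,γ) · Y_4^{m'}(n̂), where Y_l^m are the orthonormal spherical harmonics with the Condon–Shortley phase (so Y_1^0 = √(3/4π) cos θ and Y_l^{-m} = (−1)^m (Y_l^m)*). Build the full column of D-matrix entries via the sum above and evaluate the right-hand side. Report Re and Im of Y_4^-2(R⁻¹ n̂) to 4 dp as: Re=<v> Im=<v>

Re=0.3247 Im=-0.1720

Need the full column D^4_{m',-2} for m'=−4..4 at α=4.4118, β=2.4642, γ=4.7419.
cos(β/2)=0.332258, sin(β/2)=0.943189
d^4_{-4,-2}: single k=2 term ⇒ +0.006333;  D = -0.002626+0.005763i
d^4_{-3,-2}: k∈[1..2] ⇒ +0.001578 -0.038138 = -0.036560;  D = +0.027291+0.024328i
d^4_{-2,-2}: k∈[0..2] ⇒ +0.000149 -0.014362 +0.144673 = +0.130459;  D = +0.111751-0.067315i
d^4_{-1,-2}: k∈[0..2] ⇒ -0.001789 +0.072074 -0.387198 = -0.316913;  D = -0.075813-0.307711i
d^4_{0,-2}: k∈[0..2] ⇒ +0.011355 -0.243997 +0.737332 = +0.504689;  D = -0.503810-0.029770i
d^4_{1,-2}: k∈[0..2] ⇒ -0.048049 +0.580797 -0.936055 = -0.403307;  D = -0.141928+0.377509i
d^4_{2,-2}: k∈[0..2] ⇒ +0.144673 -0.932659 +0.626309 = -0.161678;  D = -0.127704-0.099153i
d^4_{3,-2}: k∈[0..1] ⇒ -0.307329 +0.825523 = +0.518194;  D = -0.424734+0.296859i
d^4_{4,-2}: single k=0 term ⇒ +0.411264;  D = -0.125232-0.391733i
Y_4^{m'}(θ=2.2494,φ=3.1525) and Σ D·Y over m':
  (-0.0026+0.0058i)·(+0.1624-0.0071i)  (+0.0273+0.0243i)·(+0.3704-0.0121i)  (+0.1118-0.0673i)·(+0.3563-0.0078i)  (-0.0758-0.3077i)·(-0.0559+0.0006i)  (-0.5038-0.0298i)·(-0.3583+0.0000i)  (-0.1419+0.3775i)·(+0.0559+0.0006i)  (-0.1277-0.0992i)·(+0.3563+0.0078i)  (-0.4247+0.2969i)·(-0.3704-0.0121i)  (-0.1252-0.3917i)·(+0.1624+0.0071i)
Y_4^-2(R⁻¹ n̂) = +0.324723-0.171996i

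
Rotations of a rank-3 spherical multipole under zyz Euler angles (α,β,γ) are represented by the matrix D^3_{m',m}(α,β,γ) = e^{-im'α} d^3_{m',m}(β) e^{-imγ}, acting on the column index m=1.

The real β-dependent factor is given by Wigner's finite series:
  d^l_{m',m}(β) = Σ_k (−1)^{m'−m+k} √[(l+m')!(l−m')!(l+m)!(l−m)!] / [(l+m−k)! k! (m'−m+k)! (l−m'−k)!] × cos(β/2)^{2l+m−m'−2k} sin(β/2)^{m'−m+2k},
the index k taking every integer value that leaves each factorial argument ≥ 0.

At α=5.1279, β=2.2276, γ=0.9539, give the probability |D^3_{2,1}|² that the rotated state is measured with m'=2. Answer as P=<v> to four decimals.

P=0.1192

D^3_{2,1}(5.1279,2.2276,0.9539) = e^{-i·2·5.1279}·d^3_{2,1}(2.2276)·e^{-i·1·0.9539}. Compute d first:
With c≡cos(β/2)=0.441255 and s≡sin(β/2)=0.897382, N=[120·1·24·2]^{1/2}=75.894664
k: max(0,(1)−(2))=0 … min(3+(1),3−(2))=1
  k=0: (−1)^1·75.8947/(24)·0.4413^5·0.8974^1 = -0.047471
  k=1: (−1)^2·75.8947/(12)·0.4413^3·0.8974^3 = +0.392672
d^3_{2,1}(2.2276) = -0.047471 +0.392672 = +0.345201
|D^3_{2,1}|² = |d^3_{2,1}(β)|² = (+0.345201)² = 0.119164 (the z-rotation phases have unit modulus)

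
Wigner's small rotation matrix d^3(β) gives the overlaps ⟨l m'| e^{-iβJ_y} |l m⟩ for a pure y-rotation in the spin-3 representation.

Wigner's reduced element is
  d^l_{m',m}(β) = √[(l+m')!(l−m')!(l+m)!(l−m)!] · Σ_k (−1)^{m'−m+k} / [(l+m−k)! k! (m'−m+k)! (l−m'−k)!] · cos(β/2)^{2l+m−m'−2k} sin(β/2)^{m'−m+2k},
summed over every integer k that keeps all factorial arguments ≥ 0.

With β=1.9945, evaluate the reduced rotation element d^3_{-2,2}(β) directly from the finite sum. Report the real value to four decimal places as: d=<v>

d^3_{-2,2}(β=1.9945) via Wigner's sum:
Half-angle: c=0.542614, s=0.839982. N=√(1·120·120·1)=120.000000
k: max(0,(2)−(-2))=4 … min(3+(2),3−(-2))=5
  k=4: (−1)^0·120.0000/(24)·0.5426^2·0.8400^4 = +0.732879
  k=5: (−1)^1·120.0000/(120)·0.5426^0·0.8400^6 = -0.351253
d^3_{-2,2}(1.9945) = +0.732879 -0.351253 = +0.381626

d=0.3816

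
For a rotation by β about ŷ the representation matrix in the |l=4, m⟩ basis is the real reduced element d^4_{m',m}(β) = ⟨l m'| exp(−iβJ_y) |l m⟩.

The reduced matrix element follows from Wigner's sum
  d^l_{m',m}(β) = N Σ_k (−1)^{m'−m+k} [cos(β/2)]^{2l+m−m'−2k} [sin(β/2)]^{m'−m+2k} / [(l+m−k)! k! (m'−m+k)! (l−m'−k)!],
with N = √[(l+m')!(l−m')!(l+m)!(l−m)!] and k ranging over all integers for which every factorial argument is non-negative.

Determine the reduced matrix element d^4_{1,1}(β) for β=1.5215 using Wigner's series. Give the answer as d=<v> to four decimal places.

d=0.3485

d^4_{1,1}(β=1.5215) via Wigner's sum:
With c≡cos(β/2)=0.724319 and s≡sin(β/2)=0.689465, N=[120·6·120·6]^{1/2}=720.000000
k∈{0,1,2,3} keeps every argument non-negative
  k=0: (−1)^0·720.0000/(720)·0.7243^8·0.6895^0 = +0.075760
  k=1: (−1)^1·720.0000/(48)·0.7243^6·0.6895^2 = -1.029663
  k=2: (−1)^2·720.0000/(24)·0.7243^4·0.6895^4 = +1.865905
  k=3: (−1)^3·720.0000/(72)·0.7243^2·0.6895^6 = -0.563550
d^4_{1,1}(1.5215) = +0.075760 -1.029663 +1.865905 -0.563550 = +0.348452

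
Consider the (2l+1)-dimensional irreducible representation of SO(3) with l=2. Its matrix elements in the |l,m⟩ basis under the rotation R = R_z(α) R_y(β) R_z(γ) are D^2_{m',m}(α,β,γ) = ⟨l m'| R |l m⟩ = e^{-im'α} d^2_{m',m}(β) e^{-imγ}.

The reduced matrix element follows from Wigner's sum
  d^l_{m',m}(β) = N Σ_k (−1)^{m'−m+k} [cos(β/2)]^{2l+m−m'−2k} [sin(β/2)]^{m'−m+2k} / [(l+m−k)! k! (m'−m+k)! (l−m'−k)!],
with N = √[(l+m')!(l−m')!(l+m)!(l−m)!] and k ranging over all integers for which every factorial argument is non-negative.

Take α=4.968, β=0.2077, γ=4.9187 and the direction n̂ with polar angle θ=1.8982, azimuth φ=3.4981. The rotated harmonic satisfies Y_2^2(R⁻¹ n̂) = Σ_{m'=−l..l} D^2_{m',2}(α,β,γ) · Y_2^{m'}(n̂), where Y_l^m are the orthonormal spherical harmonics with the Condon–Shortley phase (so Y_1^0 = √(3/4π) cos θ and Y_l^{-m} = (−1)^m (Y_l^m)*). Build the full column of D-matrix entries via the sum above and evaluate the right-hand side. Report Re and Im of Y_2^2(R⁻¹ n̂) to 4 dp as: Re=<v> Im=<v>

Re=0.3516 Im=-0.0271

Need the full column D^2_{m',2} for m'=−2..2 at α=4.968, β=0.2077, γ=4.9187.
cos(β/2)=0.994612, sin(β/2)=0.103663
d^2_{-2,2}: single k=4 term ⇒ +0.000115;  D = +0.000115+0.000011i
d^2_{-1,2}: single k=3 term ⇒ +0.002216;  D = +0.000347+0.002189i
d^2_{0,2}: single k=2 term ⇒ +0.026040;  D = -0.023854+0.010442i
d^2_{1,2}: single k=1 term ⇒ +0.203994;  D = -0.126395-0.160118i
d^2_{2,2}: single k=0 term ⇒ +0.978623;  D = +0.589872-0.780868i
Y_2^{m'}(θ=1.8982,φ=3.4981) and Σ D·Y over m':
  (+0.0001+0.0000i)·(+0.2620-0.2265i)  (+0.0003+0.0022i)·(+0.2205-0.0821i)  (-0.0239+0.0104i)·(-0.2175+0.0000i)  (-0.1264-0.1601i)·(-0.2205-0.0821i)  (+0.5899-0.7809i)·(+0.2620+0.2265i)
Y_2^2(R⁻¹ n̂) = +0.351615-0.027092i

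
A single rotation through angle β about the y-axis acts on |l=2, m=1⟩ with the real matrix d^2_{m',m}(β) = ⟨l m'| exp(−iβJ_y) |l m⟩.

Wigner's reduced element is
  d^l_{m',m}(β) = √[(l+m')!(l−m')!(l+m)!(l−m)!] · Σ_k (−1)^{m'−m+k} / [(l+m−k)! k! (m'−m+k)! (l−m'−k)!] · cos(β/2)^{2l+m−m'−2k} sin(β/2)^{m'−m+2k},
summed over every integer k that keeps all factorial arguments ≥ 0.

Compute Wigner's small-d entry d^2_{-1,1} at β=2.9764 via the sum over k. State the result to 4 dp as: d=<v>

d=-0.9662

d^2_{-1,1}(β=2.9764) via Wigner's sum:
Half-angle: c=0.082502, s=0.996591. N=√(1·6·6·1)=6.000000
k∈{2,3} keeps every argument non-negative
  k=2: (−1)^0·6.0000/(2)·0.0825^2·0.9966^2 = +0.020281
  k=3: (−1)^1·6.0000/(6)·0.0825^0·0.9966^4 = -0.986433
d^2_{-1,1}(2.9764) = +0.020281 -0.986433 = -0.966152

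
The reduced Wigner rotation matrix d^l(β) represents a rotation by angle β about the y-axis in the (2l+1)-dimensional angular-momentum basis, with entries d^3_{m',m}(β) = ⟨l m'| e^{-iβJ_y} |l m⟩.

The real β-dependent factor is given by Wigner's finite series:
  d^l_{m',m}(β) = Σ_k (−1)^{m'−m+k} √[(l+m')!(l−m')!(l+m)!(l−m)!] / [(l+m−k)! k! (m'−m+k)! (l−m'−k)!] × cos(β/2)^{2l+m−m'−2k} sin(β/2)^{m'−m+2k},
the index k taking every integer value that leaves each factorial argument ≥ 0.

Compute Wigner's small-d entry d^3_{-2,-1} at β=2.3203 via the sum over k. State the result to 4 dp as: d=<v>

d=-0.2807

d^3_{-2,-1}(β=2.3203) via Wigner's sum:
Half-angle: c=0.399202, s=0.916863. N=√(1·120·2·24)=75.894664
Admissible k: 1..2 (factorial args all ≥0)
  k=1: (−1)^0·75.8947/(24)·0.3992^5·0.9169^1 = +0.029395
  k=2: (−1)^1·75.8947/(12)·0.3992^3·0.9169^3 = -0.310114
d^3_{-2,-1}(2.3203) = +0.029395 -0.310114 = -0.280719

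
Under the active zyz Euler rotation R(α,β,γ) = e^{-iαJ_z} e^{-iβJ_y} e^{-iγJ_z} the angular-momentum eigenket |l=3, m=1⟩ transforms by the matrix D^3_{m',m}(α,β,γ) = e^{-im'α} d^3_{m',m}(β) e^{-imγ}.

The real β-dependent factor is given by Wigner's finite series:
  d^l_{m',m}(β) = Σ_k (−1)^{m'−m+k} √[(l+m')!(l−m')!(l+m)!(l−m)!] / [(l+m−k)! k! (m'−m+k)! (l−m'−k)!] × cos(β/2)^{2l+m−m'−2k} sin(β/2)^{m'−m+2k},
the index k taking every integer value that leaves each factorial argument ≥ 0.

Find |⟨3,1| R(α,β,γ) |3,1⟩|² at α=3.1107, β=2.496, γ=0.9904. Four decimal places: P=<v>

First d^3_{1,1}(β=2.496), then the phase factors e^{-i(1)α} and e^{-i(1)γ}:
Half-angle: c=0.317220, s=0.948352. N=√(24·2·24·2)=48.000000
k: max(0,(1)−(1))=0 … min(3+(1),3−(1))=2
  k=0: (−1)^0·48.0000/(48)·0.3172^6·0.9484^0 = +0.001019
  k=1: (−1)^1·48.0000/(6)·0.3172^4·0.9484^2 = -0.072857
  k=2: (−1)^2·48.0000/(8)·0.3172^2·0.9484^4 = +0.488371
d^3_{1,1}(2.496) = +0.001019 -0.072857 +0.488371 = +0.416533
|D^3_{1,1}|² = |d^3_{1,1}(β)|² = (+0.416533)² = 0.173500 (the z-rotation phases have unit modulus)

P=0.1735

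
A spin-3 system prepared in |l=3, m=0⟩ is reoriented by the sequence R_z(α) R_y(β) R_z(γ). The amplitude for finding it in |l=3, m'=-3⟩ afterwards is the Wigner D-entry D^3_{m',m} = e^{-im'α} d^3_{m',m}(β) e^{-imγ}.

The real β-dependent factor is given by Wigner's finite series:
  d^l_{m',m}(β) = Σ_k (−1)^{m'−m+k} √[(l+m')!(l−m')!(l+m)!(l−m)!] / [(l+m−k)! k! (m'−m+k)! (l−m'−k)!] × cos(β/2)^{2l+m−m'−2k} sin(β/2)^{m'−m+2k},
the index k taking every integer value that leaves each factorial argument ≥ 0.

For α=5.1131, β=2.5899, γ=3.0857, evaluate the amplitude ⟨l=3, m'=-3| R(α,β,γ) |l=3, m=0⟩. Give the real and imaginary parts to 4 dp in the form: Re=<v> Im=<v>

Re=-0.0751 Im=0.0290

First d^3_{-3,0}(β=2.5899), then the phase factors e^{-i(-3)α} and e^{-i(0)γ}:
With c≡cos(β/2)=0.272361 and s≡sin(β/2)=0.962195, N=[1·720·6·6]^{1/2}=160.996894
The bounds max(0,m−m')=3 and min(l+m,l−m')=3 give 1 term
  k=3: (−1)^0·160.9969/(36)·0.2724^3·0.9622^3 = +0.080490
d^3_{-3,0}(2.5899) = +0.080490
Attach z-rotation phases: D = e^{-i(-3)(5.1131)}·(+0.080490)·e^{-i(0)(3.0857)} = -0.075082+0.029006i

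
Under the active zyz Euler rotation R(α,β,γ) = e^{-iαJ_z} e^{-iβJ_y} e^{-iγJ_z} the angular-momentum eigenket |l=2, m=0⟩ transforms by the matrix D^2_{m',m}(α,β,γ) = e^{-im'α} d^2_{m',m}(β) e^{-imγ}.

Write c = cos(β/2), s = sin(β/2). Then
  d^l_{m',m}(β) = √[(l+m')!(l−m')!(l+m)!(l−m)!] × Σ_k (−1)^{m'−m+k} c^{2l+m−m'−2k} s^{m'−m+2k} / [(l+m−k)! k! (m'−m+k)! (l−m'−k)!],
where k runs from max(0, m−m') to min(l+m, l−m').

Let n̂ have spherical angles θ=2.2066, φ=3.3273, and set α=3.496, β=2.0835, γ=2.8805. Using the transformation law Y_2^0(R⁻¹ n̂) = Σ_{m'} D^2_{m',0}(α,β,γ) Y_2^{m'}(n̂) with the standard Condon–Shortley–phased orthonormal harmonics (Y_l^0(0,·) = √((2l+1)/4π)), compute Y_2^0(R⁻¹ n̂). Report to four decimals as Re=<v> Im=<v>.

Need the full column D^2_{m',0} for m'=−2..2 at α=3.496, β=2.0835, γ=2.8805.
cos(β/2)=0.504710, sin(β/2)=0.863289
d^2_{-2,0}: single k=2 term ⇒ +0.465021;  D = +0.353013+0.302698i
d^2_{-1,0}: k∈[1..2] ⇒ +0.271868 -0.795401 = -0.523533;  D = +0.490997+0.181684i
d^2_{0,0}: k∈[0..2] ⇒ +0.064889 -0.759375 +0.555424 = -0.139063;  D = -0.139063+0.000000i
d^2_{1,0}: k∈[0..1] ⇒ -0.271868 +0.795401 = +0.523533;  D = -0.490997+0.181684i
d^2_{2,0}: single k=0 term ⇒ +0.465021;  D = +0.353013-0.302698i
Y_2^{m'}(θ=2.2066,φ=3.3273) and Σ D·Y over m':
  (+0.3530+0.3027i)·(+0.2330-0.0908i)  (+0.4910+0.1817i)·(+0.3628-0.0682i)  (-0.1391+0.0000i)·(+0.0183+0.0000i)  (-0.4910+0.1817i)·(-0.3628-0.0682i)  (+0.3530-0.3027i)·(+0.2330+0.0908i)
Y_2^0(R⁻¹ n̂) = +0.597918+0.000000i

Re=0.5979 Im=0.0000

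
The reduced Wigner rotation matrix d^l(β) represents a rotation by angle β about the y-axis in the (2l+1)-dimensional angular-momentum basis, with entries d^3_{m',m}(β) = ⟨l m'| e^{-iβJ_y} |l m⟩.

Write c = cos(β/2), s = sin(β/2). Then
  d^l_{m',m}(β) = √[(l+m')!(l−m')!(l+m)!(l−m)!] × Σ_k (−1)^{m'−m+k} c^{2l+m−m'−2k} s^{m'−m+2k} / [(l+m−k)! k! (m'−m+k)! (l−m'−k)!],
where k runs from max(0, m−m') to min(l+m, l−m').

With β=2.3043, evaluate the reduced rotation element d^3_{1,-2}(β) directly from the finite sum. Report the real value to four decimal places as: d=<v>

d=0.4943

d^3_{1,-2}(β=2.3043) via Wigner's sum:
With c≡cos(β/2)=0.406524 and s≡sin(β/2)=0.913640, N=[24·2·1·120]^{1/2}=75.894664
k: max(0,(-2)−(1))=0 … min(3+(-2),3−(1))=1
  k=0: (−1)^3·75.8947/(12)·0.4065^3·0.9136^3 = -0.324052
  k=1: (−1)^4·75.8947/(24)·0.4065^1·0.9136^5 = +0.818393
d^3_{1,-2}(2.3043) = -0.324052 +0.818393 = +0.494342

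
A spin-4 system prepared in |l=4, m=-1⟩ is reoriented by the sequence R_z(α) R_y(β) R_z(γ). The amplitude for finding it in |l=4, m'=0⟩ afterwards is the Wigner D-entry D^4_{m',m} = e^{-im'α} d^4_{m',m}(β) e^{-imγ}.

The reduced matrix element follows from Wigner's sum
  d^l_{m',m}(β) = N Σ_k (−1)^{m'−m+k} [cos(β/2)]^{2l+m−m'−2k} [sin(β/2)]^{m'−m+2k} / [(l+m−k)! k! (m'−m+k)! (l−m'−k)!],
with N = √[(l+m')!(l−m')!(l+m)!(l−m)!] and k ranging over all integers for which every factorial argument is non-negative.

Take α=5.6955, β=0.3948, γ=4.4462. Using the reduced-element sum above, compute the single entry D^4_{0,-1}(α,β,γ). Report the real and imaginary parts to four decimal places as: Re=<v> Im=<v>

Split into d^4_{0,-1}(β=0.3948) × two z-phases.
With c≡cos(β/2)=0.980580 and s≡sin(β/2)=0.196120, N=[24·24·6·120]^{1/2}=643.987578
k: max(0,(-1)−(0))=0 … min(4+(-1),4−(0))=3
  k=0: (−1)^1·643.9876/(144)·0.9806^7·0.1961^1 = -0.764572
  k=1: (−1)^2·643.9876/(24)·0.9806^5·0.1961^3 = +0.183506
  k=2: (−1)^3·643.9876/(24)·0.9806^3·0.1961^5 = -0.007341
  k=3: (−1)^4·643.9876/(144)·0.9806^1·0.1961^7 = +0.000049
d^4_{0,-1}(0.3948) = -0.764572 +0.183506 -0.007341 +0.000049 = -0.588358
Phases: e^{-i·(0)·5.6955}=+1.000000+0.000000i, e^{-i·(-1)·4.4462}=-0.263057-0.964780i ⇒ D=+0.154771+0.567636i

Re=0.1548 Im=0.5676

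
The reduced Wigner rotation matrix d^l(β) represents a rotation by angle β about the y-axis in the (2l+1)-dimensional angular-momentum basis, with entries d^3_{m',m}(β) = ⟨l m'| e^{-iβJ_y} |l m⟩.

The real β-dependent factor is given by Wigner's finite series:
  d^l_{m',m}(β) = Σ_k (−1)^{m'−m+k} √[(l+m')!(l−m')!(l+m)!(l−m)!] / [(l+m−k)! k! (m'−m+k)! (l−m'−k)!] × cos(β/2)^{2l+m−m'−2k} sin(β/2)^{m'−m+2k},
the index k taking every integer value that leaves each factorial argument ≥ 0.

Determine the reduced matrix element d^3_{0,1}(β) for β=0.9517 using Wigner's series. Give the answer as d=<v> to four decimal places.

d^3_{0,1}(β=0.9517) via Wigner's sum:
Half-angle: c=0.888904, s=0.458094. N=√(6·6·24·2)=41.569219
k∈{1,2,3} keeps every argument non-negative
  k=1: (−1)^0·41.5692/(12)·0.8889^5·0.4581^1 = +0.880682
  k=2: (−1)^1·41.5692/(4)·0.8889^3·0.4581^3 = -0.701682
  k=3: (−1)^2·41.5692/(12)·0.8889^1·0.4581^5 = +0.062118
d^3_{0,1}(0.9517) = +0.880682 -0.701682 +0.062118 = +0.241118

d=0.2411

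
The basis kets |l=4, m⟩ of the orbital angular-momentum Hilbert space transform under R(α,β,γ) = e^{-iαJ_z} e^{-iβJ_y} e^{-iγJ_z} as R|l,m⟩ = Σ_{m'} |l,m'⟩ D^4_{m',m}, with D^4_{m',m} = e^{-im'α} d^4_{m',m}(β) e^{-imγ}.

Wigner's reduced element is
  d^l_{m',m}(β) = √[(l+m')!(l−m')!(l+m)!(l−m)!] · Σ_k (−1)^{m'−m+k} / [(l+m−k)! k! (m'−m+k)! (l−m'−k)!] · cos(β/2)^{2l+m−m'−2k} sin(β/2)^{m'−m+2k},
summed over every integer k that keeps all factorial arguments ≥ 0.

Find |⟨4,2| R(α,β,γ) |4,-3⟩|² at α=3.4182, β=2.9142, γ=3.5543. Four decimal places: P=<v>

P=0.1520

First d^4_{2,-3}(β=2.9142), then the phase factors e^{-i(2)α} and e^{-i(-3)γ}:
c=cos(2.9142/2)=0.113452, s=sin(2.9142/2)=0.993544; N=√[720·2·1·5040]=2693.993318
The bounds max(0,m−m')=0 and min(l+m,l−m')=1 give 2 terms
  k=0: (−1)^5·2693.9933/(240)·0.1135^3·0.9935^5 = -0.015869
  k=1: (−1)^6·2693.9933/(720)·0.1135^1·0.9935^7 = +0.405679
d^4_{2,-3}(2.9142) = -0.015869 +0.405679 = +0.389810
|D^4_{2,-3}|² = |d^4_{2,-3}(β)|² = (+0.389810)² = 0.151952 (the z-rotation phases have unit modulus)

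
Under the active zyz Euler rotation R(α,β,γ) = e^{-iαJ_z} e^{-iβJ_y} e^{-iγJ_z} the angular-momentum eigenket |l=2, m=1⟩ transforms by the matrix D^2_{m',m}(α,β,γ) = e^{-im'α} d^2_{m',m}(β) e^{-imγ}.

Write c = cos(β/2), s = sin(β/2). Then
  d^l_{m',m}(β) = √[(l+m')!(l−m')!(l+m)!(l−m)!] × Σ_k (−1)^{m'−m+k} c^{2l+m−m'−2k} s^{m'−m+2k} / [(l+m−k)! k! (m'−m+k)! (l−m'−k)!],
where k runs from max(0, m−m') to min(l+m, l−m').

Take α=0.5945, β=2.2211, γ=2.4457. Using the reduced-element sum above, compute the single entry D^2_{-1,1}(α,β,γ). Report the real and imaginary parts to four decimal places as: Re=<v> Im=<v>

Re=0.0468 Im=0.1626

Split into d^2_{-1,1}(β=2.2211) × two z-phases.
c=cos(2.2211/2)=0.444169, s=sin(2.2211/2)=0.895943; N=√[1·6·6·1]=6.000000
k: max(0,(1)−(-1))=2 … min(2+(1),2−(-1))=3
  k=2: (−1)^0·6.0000/(2)·0.4442^2·0.8959^2 = +0.475093
  k=3: (−1)^1·6.0000/(6)·0.4442^0·0.8959^4 = -0.644350
d^2_{-1,1}(2.2211) = +0.475093 -0.644350 = -0.169257
D = (+0.828429+0.560095i)·(-0.169257)·(-0.767482-0.641071i) = +0.046841+0.162647i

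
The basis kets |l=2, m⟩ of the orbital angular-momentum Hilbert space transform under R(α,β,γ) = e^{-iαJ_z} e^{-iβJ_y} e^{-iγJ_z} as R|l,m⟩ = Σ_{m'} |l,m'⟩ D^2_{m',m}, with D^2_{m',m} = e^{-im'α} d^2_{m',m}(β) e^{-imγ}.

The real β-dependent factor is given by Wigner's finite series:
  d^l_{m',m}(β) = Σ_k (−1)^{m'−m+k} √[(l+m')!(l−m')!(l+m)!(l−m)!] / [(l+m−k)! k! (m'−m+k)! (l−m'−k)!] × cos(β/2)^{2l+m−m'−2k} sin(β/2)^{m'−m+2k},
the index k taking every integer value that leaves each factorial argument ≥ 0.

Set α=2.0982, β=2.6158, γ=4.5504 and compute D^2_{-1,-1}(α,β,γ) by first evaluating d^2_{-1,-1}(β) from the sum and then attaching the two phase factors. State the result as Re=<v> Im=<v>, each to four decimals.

Re=-0.1722 Im=-0.0659

First d^2_{-1,-1}(β=2.6158), then the phase factors e^{-i(-1)α} and e^{-i(-1)γ}:
c=cos(2.6158/2)=0.259878, s=sin(2.6158/2)=0.965641; N=√[1·6·1·6]=6.000000
Admissible k: 0..1 (factorial args all ≥0)
  k=0: (−1)^0·6.0000/(6)·0.2599^4·0.9656^0 = +0.004561
  k=1: (−1)^1·6.0000/(2)·0.2599^2·0.9656^2 = -0.188927
d^2_{-1,-1}(2.6158) = +0.004561 -0.188927 = -0.184366
D = (-0.503292+0.864117i)·(-0.184366)·(-0.161281-0.986908i) = -0.172193-0.065881i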